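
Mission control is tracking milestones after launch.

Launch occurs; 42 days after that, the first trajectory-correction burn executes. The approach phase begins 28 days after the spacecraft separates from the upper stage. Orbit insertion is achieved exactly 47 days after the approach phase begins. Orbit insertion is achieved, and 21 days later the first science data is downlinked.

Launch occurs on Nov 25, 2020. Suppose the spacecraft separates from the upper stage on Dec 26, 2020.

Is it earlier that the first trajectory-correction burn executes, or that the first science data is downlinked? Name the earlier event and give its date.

The first trajectory-correction burn executes — Jan 6, 2021

Launch occurs: Nov 25, 2020.
The first trajectory-correction burn executes: Nov 25, 2020 + 42 days = Jan 6, 2021.
The spacecraft separates from the upper stage: Dec 26, 2020.
The approach phase begins: Dec 26, 2020 + 28 days = Jan 23, 2021.
Orbit insertion is achieved: Jan 23, 2021 + 47 days = Mar 11, 2021.
The first science data is downlinked: Mar 11, 2021 + 21 days = Apr 1, 2021.
Comparing: the first trajectory-correction burn executes on Jan 6, 2021 vs the first science data is downlinked on Apr 1, 2021. Earlier: the first trajectory-correction burn executes.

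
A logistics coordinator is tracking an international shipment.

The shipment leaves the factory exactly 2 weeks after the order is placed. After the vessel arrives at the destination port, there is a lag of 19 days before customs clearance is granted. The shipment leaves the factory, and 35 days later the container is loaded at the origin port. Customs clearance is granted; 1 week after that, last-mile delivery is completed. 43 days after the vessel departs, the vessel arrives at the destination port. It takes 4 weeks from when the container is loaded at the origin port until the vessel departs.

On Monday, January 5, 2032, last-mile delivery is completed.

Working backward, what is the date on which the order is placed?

Tuesday, August 12, 2031

Last-mile delivery is completed: Jan 5, 2032.
Customs clearance is granted: Jan 5, 2032 − 1 week = Dec 29, 2031.
The vessel arrives at the destination port: Dec 29, 2031 − 19 days = Dec 10, 2031.
The vessel departs: Dec 10, 2031 − 43 days = Oct 28, 2031.
The container is loaded at the origin port: Oct 28, 2031 − 4 weeks = Sep 30, 2031.
The shipment leaves the factory: Sep 30, 2031 − 35 days = Aug 26, 2031.
The order is placed: Aug 26, 2031 − 2 weeks = Aug 12, 2031.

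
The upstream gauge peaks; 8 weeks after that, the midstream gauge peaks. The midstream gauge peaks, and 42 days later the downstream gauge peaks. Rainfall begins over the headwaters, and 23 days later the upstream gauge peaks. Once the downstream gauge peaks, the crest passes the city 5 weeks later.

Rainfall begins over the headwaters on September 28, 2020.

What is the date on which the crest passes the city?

March 3, 2021

Rainfall begins over the headwaters: Sep 28, 2020.
The upstream gauge peaks: Sep 28, 2020 + 23 days = Oct 21, 2020.
The midstream gauge peaks: Oct 21, 2020 + 8 weeks = Dec 16, 2020.
The downstream gauge peaks: Dec 16, 2020 + 42 days = Jan 27, 2021.
The crest passes the city: Jan 27, 2021 + 5 weeks = Mar 3, 2021.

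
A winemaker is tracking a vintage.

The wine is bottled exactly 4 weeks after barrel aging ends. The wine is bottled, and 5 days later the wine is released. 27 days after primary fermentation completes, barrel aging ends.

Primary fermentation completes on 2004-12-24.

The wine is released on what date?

2005-02-22

Primary fermentation completes: Dec 24, 2004.
Barrel aging ends: Dec 24, 2004 + 27 days = Jan 20, 2005.
The wine is bottled: Jan 20, 2005 + 4 weeks = Feb 17, 2005.
The wine is released: Feb 17, 2005 + 5 days = Feb 22, 2005.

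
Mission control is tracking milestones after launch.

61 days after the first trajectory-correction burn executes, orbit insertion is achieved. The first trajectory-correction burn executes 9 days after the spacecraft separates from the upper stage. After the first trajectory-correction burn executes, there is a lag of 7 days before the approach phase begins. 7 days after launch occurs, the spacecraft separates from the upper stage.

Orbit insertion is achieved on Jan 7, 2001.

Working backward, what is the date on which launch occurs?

Oct 22, 2000

Orbit insertion is achieved: Jan 7, 2001.
The first trajectory-correction burn executes: Jan 7, 2001 − 61 days = Nov 7, 2000.
The spacecraft separates from the upper stage: Nov 7, 2000 − 9 days = Oct 29, 2000.
Launch occurs: Oct 29, 2000 − 7 days = Oct 22, 2000.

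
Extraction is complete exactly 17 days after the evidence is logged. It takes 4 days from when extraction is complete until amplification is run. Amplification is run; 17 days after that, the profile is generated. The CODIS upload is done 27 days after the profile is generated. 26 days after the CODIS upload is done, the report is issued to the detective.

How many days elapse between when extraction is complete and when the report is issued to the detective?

Causal path: extraction is complete → amplification is run → the profile is generated → the CODIS upload is done → the report is issued to the detective.
Total delay along the path: 4 + 17 + 27 + 26 = 74 days.

74 days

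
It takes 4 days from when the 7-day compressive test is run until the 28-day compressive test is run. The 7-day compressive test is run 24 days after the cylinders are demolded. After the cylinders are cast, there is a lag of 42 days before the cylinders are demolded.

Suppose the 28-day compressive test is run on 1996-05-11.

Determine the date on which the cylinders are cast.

The 28-day compressive test is run: May 11, 1996.
The 7-day compressive test is run: May 11, 1996 − 4 days = May 7, 1996.
The cylinders are demolded: May 7, 1996 − 24 days = Apr 13, 1996.
The cylinders are cast: Apr 13, 1996 − 42 days = Mar 2, 1996.

1996-03-02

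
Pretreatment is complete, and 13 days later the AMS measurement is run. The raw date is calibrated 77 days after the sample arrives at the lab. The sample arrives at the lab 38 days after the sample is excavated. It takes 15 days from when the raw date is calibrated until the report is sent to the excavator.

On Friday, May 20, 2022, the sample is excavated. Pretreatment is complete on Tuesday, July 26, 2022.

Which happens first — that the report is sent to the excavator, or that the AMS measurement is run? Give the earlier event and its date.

The AMS measurement is run — Monday, August 8, 2022

The sample is excavated: May 20, 2022.
The sample arrives at the lab: May 20, 2022 + 38 days = Jun 27, 2022.
The raw date is calibrated: Jun 27, 2022 + 77 days = Sep 12, 2022.
The report is sent to the excavator: Sep 12, 2022 + 15 days = Sep 27, 2022.
Pretreatment is complete: Jul 26, 2022.
The AMS measurement is run: Jul 26, 2022 + 13 days = Aug 8, 2022.
Comparing: the report is sent to the excavator on Sep 27, 2022 vs the AMS measurement is run on Aug 8, 2022. Earlier: the AMS measurement is run.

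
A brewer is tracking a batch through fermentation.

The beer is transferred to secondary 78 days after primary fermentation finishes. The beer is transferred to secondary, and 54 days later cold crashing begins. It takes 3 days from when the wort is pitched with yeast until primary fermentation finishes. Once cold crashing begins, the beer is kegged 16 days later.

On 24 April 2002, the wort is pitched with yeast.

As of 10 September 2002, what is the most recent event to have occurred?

The wort is pitched with yeast: Apr 24, 2002.
Primary fermentation finishes: Apr 24, 2002 + 3 days = Apr 27, 2002.
The beer is transferred to secondary: Apr 27, 2002 + 78 days = Jul 14, 2002.
Cold crashing begins: Jul 14, 2002 + 54 days = Sep 6, 2002.
The beer is kegged: Sep 6, 2002 + 16 days = Sep 22, 2002.
Sep 10, 2002 falls between when cold crashing begins (Sep 6, 2002) and when the beer is kegged (Sep 22, 2002).

Cold crashing begins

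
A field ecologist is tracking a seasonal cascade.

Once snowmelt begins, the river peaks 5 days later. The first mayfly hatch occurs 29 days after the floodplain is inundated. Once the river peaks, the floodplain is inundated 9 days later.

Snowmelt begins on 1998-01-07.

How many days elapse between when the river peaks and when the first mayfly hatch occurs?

Causal path: the river peaks → the floodplain is inundated → the first mayfly hatch occurs.
Total delay along the path: 9 + 29 = 38 days.

38 days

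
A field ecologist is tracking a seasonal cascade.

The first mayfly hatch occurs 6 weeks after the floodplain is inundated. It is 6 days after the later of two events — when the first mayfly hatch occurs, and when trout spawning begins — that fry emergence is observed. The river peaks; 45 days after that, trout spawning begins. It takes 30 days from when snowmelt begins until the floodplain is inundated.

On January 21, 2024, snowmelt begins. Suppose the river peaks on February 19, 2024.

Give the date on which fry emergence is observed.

April 10, 2024

Snowmelt begins: Jan 21, 2024.
The floodplain is inundated: Jan 21, 2024 + 30 days = Feb 20, 2024.
The first mayfly hatch occurs: Feb 20, 2024 + 6 weeks = Apr 2, 2024.
The river peaks: Feb 19, 2024.
Trout spawning begins: Feb 19, 2024 + 45 days = Apr 4, 2024.
Both prerequisites met — the first mayfly hatch occurs (Apr 2, 2024), trout spawning begins (Apr 4, 2024); the later is Apr 4, 2024.
Fry emergence is observed: Apr 4, 2024 + 6 days = Apr 10, 2024.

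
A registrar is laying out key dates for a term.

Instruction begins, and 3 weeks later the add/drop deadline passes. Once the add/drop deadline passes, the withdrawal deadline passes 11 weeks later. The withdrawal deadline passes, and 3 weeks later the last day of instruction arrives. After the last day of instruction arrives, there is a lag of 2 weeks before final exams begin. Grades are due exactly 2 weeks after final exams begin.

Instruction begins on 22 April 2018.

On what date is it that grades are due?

16 September 2018

Instruction begins: Apr 22, 2018.
The add/drop deadline passes: Apr 22, 2018 + 3 weeks = May 13, 2018.
The withdrawal deadline passes: May 13, 2018 + 11 weeks = Jul 29, 2018.
The last day of instruction arrives: Jul 29, 2018 + 3 weeks = Aug 19, 2018.
Final exams begin: Aug 19, 2018 + 2 weeks = Sep 2, 2018.
Grades are due: Sep 2, 2018 + 2 weeks = Sep 16, 2018.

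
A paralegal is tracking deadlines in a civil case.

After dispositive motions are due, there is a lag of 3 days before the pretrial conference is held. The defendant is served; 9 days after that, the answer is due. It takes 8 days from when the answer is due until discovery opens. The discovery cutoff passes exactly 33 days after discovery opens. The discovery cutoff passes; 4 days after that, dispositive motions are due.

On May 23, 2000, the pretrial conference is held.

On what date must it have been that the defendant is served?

March 27, 2000

The pretrial conference is held: May 23, 2000.
Dispositive motions are due: May 23, 2000 − 3 days = May 20, 2000.
The discovery cutoff passes: May 20, 2000 − 4 days = May 16, 2000.
Discovery opens: May 16, 2000 − 33 days = Apr 13, 2000.
The answer is due: Apr 13, 2000 − 8 days = Apr 5, 2000.
The defendant is served: Apr 5, 2000 − 9 days = Mar 27, 2000.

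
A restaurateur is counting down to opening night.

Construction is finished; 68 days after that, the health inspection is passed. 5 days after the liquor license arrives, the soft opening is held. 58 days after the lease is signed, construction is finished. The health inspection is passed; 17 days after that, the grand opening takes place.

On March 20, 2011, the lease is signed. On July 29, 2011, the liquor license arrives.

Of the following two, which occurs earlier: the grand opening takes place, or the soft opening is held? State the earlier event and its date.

The lease is signed: Mar 20, 2011.
Construction is finished: Mar 20, 2011 + 58 days = May 17, 2011.
The health inspection is passed: May 17, 2011 + 68 days = Jul 24, 2011.
The grand opening takes place: Jul 24, 2011 + 17 days = Aug 10, 2011.
The liquor license arrives: Jul 29, 2011.
The soft opening is held: Jul 29, 2011 + 5 days = Aug 3, 2011.
Comparing: the grand opening takes place on Aug 10, 2011 vs the soft opening is held on Aug 3, 2011. Earlier: the soft opening is held.

The soft opening is held — August 3, 2011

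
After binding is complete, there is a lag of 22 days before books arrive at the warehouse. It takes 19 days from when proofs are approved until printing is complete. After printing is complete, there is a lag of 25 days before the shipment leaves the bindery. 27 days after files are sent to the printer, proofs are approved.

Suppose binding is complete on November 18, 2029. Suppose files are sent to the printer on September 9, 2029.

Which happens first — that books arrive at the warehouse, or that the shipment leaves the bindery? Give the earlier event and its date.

Binding is complete: Nov 18, 2029.
Books arrive at the warehouse: Nov 18, 2029 + 22 days = Dec 10, 2029.
Files are sent to the printer: Sep 9, 2029.
Proofs are approved: Sep 9, 2029 + 27 days = Oct 6, 2029.
Printing is complete: Oct 6, 2029 + 19 days = Oct 25, 2029.
The shipment leaves the bindery: Oct 25, 2029 + 25 days = Nov 19, 2029.
Comparing: books arrive at the warehouse on Dec 10, 2029 vs the shipment leaves the bindery on Nov 19, 2029. Earlier: the shipment leaves the bindery.

The shipment leaves the bindery — November 19, 2029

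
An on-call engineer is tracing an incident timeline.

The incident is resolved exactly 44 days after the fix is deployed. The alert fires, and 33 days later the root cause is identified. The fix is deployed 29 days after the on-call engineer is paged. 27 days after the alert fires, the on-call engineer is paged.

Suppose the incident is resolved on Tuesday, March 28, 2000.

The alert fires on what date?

The incident is resolved: Mar 28, 2000.
The fix is deployed: Mar 28, 2000 − 44 days = Feb 13, 2000.
The on-call engineer is paged: Feb 13, 2000 − 29 days = Jan 15, 2000.
The alert fires: Jan 15, 2000 − 27 days = Dec 19, 1999.

Sunday, December 19, 1999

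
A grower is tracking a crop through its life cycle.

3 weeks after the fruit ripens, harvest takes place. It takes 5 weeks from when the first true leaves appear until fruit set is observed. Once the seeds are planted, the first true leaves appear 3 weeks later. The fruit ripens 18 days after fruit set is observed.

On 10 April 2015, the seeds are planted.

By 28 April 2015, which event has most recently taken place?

The seeds are planted

The seeds are planted: Apr 10, 2015.
The first true leaves appear: Apr 10, 2015 + 3 weeks = May 1, 2015.
Fruit set is observed: May 1, 2015 + 5 weeks = Jun 5, 2015.
The fruit ripens: Jun 5, 2015 + 18 days = Jun 23, 2015.
Harvest takes place: Jun 23, 2015 + 3 weeks = Jul 14, 2015.
Apr 28, 2015 falls between when the seeds are planted (Apr 10, 2015) and when the first true leaves appear (May 1, 2015).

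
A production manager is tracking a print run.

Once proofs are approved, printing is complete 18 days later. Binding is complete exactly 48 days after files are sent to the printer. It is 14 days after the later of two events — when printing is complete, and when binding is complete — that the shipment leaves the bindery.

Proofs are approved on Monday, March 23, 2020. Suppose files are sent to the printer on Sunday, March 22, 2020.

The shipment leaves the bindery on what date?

Saturday, May 23, 2020

Proofs are approved: Mar 23, 2020.
Printing is complete: Mar 23, 2020 + 18 days = Apr 10, 2020.
Files are sent to the printer: Mar 22, 2020.
Binding is complete: Mar 22, 2020 + 48 days = May 9, 2020.
Both prerequisites met — printing is complete (Apr 10, 2020), binding is complete (May 9, 2020); the later is May 9, 2020.
The shipment leaves the bindery: May 9, 2020 + 14 days = May 23, 2020.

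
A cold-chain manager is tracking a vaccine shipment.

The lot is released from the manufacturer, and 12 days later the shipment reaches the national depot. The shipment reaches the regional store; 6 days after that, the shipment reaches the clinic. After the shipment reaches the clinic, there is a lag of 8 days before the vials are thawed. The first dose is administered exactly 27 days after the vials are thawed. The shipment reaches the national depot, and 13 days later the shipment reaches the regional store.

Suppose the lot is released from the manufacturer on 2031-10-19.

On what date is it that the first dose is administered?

The lot is released from the manufacturer: Oct 19, 2031.
The shipment reaches the national depot: Oct 19, 2031 + 12 days = Oct 31, 2031.
The shipment reaches the regional store: Oct 31, 2031 + 13 days = Nov 13, 2031.
The shipment reaches the clinic: Nov 13, 2031 + 6 days = Nov 19, 2031.
The vials are thawed: Nov 19, 2031 + 8 days = Nov 27, 2031.
The first dose is administered: Nov 27, 2031 + 27 days = Dec 24, 2031.

2031-12-24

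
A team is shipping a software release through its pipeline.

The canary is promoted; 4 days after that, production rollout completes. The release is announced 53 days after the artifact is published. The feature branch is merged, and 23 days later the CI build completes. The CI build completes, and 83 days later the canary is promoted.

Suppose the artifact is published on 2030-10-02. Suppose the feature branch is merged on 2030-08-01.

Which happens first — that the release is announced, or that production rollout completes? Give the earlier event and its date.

Production rollout completes — 2030-11-19

The artifact is published: Oct 2, 2030.
The release is announced: Oct 2, 2030 + 53 days = Nov 24, 2030.
The feature branch is merged: Aug 1, 2030.
The CI build completes: Aug 1, 2030 + 23 days = Aug 24, 2030.
The canary is promoted: Aug 24, 2030 + 83 days = Nov 15, 2030.
Production rollout completes: Nov 15, 2030 + 4 days = Nov 19, 2030.
Comparing: the release is announced on Nov 24, 2030 vs production rollout completes on Nov 19, 2030. Earlier: production rollout completes.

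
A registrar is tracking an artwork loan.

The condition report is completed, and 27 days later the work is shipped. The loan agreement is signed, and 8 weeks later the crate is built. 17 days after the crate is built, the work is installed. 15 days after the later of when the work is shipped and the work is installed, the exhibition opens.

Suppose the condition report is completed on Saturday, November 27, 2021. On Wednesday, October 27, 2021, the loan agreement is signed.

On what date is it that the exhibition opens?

Sunday, January 23, 2022

The condition report is completed: Nov 27, 2021.
The work is shipped: Nov 27, 2021 + 27 days = Dec 24, 2021.
The loan agreement is signed: Oct 27, 2021.
The crate is built: Oct 27, 2021 + 8 weeks = Dec 22, 2021.
The work is installed: Dec 22, 2021 + 17 days = Jan 8, 2022.
Both prerequisites met — the work is shipped (Dec 24, 2021), the work is installed (Jan 8, 2022); the later is Jan 8, 2022.
The exhibition opens: Jan 8, 2022 + 15 days = Jan 23, 2022.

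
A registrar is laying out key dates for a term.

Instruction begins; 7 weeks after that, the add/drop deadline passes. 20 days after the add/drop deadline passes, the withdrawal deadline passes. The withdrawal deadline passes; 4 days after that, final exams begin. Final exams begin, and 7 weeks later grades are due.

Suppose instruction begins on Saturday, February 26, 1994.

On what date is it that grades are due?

Instruction begins: Feb 26, 1994.
The add/drop deadline passes: Feb 26, 1994 + 7 weeks = Apr 16, 1994.
The withdrawal deadline passes: Apr 16, 1994 + 20 days = May 6, 1994.
Final exams begin: May 6, 1994 + 4 days = May 10, 1994.
Grades are due: May 10, 1994 + 7 weeks = Jun 28, 1994.

Tuesday, June 28, 1994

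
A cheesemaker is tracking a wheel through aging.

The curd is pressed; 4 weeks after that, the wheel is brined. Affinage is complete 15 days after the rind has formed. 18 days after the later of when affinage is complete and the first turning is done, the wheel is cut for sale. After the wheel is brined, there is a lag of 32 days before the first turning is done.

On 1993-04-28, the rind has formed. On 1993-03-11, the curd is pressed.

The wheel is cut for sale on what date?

The rind has formed: Apr 28, 1993.
Affinage is complete: Apr 28, 1993 + 15 days = May 13, 1993.
The curd is pressed: Mar 11, 1993.
The wheel is brined: Mar 11, 1993 + 4 weeks = Apr 8, 1993.
The first turning is done: Apr 8, 1993 + 32 days = May 10, 1993.
Both prerequisites met — affinage is complete (May 13, 1993), the first turning is done (May 10, 1993); the later is May 13, 1993.
The wheel is cut for sale: May 13, 1993 + 18 days = May 31, 1993.

1993-05-31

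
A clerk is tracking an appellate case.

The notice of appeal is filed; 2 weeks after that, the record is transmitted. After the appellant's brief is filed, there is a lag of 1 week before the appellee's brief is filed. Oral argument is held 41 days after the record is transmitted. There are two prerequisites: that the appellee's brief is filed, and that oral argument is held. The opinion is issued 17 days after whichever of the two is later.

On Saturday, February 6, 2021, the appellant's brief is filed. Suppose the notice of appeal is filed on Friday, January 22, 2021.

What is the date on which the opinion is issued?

The appellant's brief is filed: Feb 6, 2021.
The appellee's brief is filed: Feb 6, 2021 + 1 week = Feb 13, 2021.
The notice of appeal is filed: Jan 22, 2021.
The record is transmitted: Jan 22, 2021 + 2 weeks = Feb 5, 2021.
Oral argument is held: Feb 5, 2021 + 41 days = Mar 18, 2021.
Both prerequisites met — the appellee's brief is filed (Feb 13, 2021), oral argument is held (Mar 18, 2021); the later is Mar 18, 2021.
The opinion is issued: Mar 18, 2021 + 17 days = Apr 4, 2021.

Sunday, April 4, 2021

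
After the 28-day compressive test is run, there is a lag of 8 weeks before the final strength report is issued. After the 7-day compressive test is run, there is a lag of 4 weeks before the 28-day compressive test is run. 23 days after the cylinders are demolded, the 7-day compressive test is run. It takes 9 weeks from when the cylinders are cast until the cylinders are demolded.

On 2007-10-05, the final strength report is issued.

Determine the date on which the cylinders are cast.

2007-04-18

The final strength report is issued: Oct 5, 2007.
The 28-day compressive test is run: Oct 5, 2007 − 8 weeks = Aug 10, 2007.
The 7-day compressive test is run: Aug 10, 2007 − 4 weeks = Jul 13, 2007.
The cylinders are demolded: Jul 13, 2007 − 23 days = Jun 20, 2007.
The cylinders are cast: Jun 20, 2007 − 9 weeks = Apr 18, 2007.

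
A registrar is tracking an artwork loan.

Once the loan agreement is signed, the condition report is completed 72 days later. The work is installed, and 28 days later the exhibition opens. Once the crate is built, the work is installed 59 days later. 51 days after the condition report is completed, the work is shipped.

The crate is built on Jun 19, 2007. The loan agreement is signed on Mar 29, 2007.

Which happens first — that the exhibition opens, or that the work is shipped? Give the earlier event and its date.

The crate is built: Jun 19, 2007.
The work is installed: Jun 19, 2007 + 59 days = Aug 17, 2007.
The exhibition opens: Aug 17, 2007 + 28 days = Sep 14, 2007.
The loan agreement is signed: Mar 29, 2007.
The condition report is completed: Mar 29, 2007 + 72 days = Jun 9, 2007.
The work is shipped: Jun 9, 2007 + 51 days = Jul 30, 2007.
Comparing: the exhibition opens on Sep 14, 2007 vs the work is shipped on Jul 30, 2007. Earlier: the work is shipped.

The work is shipped — Jul 30, 2007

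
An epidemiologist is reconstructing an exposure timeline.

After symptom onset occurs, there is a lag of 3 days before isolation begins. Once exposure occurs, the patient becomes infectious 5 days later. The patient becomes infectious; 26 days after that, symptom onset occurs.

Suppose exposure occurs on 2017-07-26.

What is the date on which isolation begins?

Exposure occurs: Jul 26, 2017.
The patient becomes infectious: Jul 26, 2017 + 5 days = Jul 31, 2017.
Symptom onset occurs: Jul 31, 2017 + 26 days = Aug 26, 2017.
Isolation begins: Aug 26, 2017 + 3 days = Aug 29, 2017.

2017-08-29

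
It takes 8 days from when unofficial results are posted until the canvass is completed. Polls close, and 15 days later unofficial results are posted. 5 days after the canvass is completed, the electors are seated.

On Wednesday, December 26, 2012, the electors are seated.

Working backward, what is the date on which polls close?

The electors are seated: Dec 26, 2012.
The canvass is completed: Dec 26, 2012 − 5 days = Dec 21, 2012.
Unofficial results are posted: Dec 21, 2012 − 8 days = Dec 13, 2012.
Polls close: Dec 13, 2012 − 15 days = Nov 28, 2012.

Wednesday, November 28, 2012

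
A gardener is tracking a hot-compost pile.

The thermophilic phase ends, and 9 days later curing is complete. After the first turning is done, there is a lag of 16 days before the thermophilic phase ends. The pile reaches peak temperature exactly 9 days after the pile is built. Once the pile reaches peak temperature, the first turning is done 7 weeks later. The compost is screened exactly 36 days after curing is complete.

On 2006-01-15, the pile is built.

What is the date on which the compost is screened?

2006-05-14

The pile is built: Jan 15, 2006.
The pile reaches peak temperature: Jan 15, 2006 + 9 days = Jan 24, 2006.
The first turning is done: Jan 24, 2006 + 7 weeks = Mar 14, 2006.
The thermophilic phase ends: Mar 14, 2006 + 16 days = Mar 30, 2006.
Curing is complete: Mar 30, 2006 + 9 days = Apr 8, 2006.
The compost is screened: Apr 8, 2006 + 36 days = May 14, 2006.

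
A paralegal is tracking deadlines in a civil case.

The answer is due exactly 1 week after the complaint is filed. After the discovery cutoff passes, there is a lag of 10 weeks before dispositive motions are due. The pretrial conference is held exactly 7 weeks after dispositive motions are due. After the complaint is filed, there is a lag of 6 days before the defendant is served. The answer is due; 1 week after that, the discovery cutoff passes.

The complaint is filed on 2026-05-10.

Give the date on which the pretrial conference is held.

The complaint is filed: May 10, 2026.
The answer is due: May 10, 2026 + 1 week = May 17, 2026.
The discovery cutoff passes: May 17, 2026 + 1 week = May 24, 2026.
Dispositive motions are due: May 24, 2026 + 10 weeks = Aug 2, 2026.
The pretrial conference is held: Aug 2, 2026 + 7 weeks = Sep 20, 2026.

2026-09-20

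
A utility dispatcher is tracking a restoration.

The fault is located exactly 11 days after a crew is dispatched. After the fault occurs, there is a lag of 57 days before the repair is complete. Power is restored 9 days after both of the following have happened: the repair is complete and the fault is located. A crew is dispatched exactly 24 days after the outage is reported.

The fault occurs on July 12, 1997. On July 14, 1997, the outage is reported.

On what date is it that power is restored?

The fault occurs: Jul 12, 1997.
The repair is complete: Jul 12, 1997 + 57 days = Sep 7, 1997.
The outage is reported: Jul 14, 1997.
A crew is dispatched: Jul 14, 1997 + 24 days = Aug 7, 1997.
The fault is located: Aug 7, 1997 + 11 days = Aug 18, 1997.
Both prerequisites met — the repair is complete (Sep 7, 1997), the fault is located (Aug 18, 1997); the later is Sep 7, 1997.
Power is restored: Sep 7, 1997 + 9 days = Sep 16, 1997.

September 16, 1997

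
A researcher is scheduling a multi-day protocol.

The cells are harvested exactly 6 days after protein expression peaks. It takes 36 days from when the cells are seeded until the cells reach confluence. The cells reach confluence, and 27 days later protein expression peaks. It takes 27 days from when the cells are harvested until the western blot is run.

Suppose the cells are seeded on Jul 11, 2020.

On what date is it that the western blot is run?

The cells are seeded: Jul 11, 2020.
The cells reach confluence: Jul 11, 2020 + 36 days = Aug 16, 2020.
Protein expression peaks: Aug 16, 2020 + 27 days = Sep 12, 2020.
The cells are harvested: Sep 12, 2020 + 6 days = Sep 18, 2020.
The western blot is run: Sep 18, 2020 + 27 days = Oct 15, 2020.

Oct 15, 2020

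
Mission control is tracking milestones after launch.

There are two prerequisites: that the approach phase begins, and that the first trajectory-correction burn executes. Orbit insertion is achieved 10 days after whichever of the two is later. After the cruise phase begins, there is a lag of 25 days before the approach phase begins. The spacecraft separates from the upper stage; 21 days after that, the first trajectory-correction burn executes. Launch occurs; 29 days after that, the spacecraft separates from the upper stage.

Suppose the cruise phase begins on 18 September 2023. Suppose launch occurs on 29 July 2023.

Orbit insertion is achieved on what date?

23 October 2023

The cruise phase begins: Sep 18, 2023.
The approach phase begins: Sep 18, 2023 + 25 days = Oct 13, 2023.
Launch occurs: Jul 29, 2023.
The spacecraft separates from the upper stage: Jul 29, 2023 + 29 days = Aug 27, 2023.
The first trajectory-correction burn executes: Aug 27, 2023 + 21 days = Sep 17, 2023.
Both prerequisites met — the approach phase begins (Oct 13, 2023), the first trajectory-correction burn executes (Sep 17, 2023); the later is Oct 13, 2023.
Orbit insertion is achieved: Oct 13, 2023 + 10 days = Oct 23, 2023.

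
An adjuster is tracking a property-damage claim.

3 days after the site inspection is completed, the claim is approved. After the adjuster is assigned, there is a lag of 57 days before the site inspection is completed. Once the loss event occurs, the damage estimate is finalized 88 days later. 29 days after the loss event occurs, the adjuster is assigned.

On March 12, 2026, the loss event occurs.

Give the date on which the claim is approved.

The loss event occurs: Mar 12, 2026.
The adjuster is assigned: Mar 12, 2026 + 29 days = Apr 10, 2026.
The site inspection is completed: Apr 10, 2026 + 57 days = Jun 6, 2026.
The claim is approved: Jun 6, 2026 + 3 days = Jun 9, 2026.

June 9, 2026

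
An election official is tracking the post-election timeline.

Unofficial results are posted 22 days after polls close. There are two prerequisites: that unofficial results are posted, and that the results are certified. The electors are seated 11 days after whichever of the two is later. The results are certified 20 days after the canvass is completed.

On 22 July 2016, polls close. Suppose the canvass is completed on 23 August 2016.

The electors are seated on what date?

Polls close: Jul 22, 2016.
Unofficial results are posted: Jul 22, 2016 + 22 days = Aug 13, 2016.
The canvass is completed: Aug 23, 2016.
The results are certified: Aug 23, 2016 + 20 days = Sep 12, 2016.
Both prerequisites met — unofficial results are posted (Aug 13, 2016), the results are certified (Sep 12, 2016); the later is Sep 12, 2016.
The electors are seated: Sep 12, 2016 + 11 days = Sep 23, 2016.

23 September 2016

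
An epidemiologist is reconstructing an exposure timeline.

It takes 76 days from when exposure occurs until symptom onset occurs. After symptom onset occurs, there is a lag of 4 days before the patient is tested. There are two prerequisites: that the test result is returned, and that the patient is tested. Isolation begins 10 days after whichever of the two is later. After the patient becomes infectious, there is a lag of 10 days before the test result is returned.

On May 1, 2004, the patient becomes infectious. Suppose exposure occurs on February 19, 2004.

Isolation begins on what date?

May 21, 2004

The patient becomes infectious: May 1, 2004.
The test result is returned: May 1, 2004 + 10 days = May 11, 2004.
Exposure occurs: Feb 19, 2004.
Symptom onset occurs: Feb 19, 2004 + 76 days = May 5, 2004.
The patient is tested: May 5, 2004 + 4 days = May 9, 2004.
Both prerequisites met — the test result is returned (May 11, 2004), the patient is tested (May 9, 2004); the later is May 11, 2004.
Isolation begins: May 11, 2004 + 10 days = May 21, 2004.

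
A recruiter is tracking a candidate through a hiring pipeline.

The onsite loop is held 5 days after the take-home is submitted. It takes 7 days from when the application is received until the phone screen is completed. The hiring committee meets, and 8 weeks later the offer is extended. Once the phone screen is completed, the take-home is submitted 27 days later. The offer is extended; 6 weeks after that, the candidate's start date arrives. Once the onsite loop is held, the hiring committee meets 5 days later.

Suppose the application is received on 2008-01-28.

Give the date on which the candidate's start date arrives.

2008-06-18

The application is received: Jan 28, 2008.
The phone screen is completed: Jan 28, 2008 + 7 days = Feb 4, 2008.
The take-home is submitted: Feb 4, 2008 + 27 days = Mar 2, 2008.
The onsite loop is held: Mar 2, 2008 + 5 days = Mar 7, 2008.
The hiring committee meets: Mar 7, 2008 + 5 days = Mar 12, 2008.
The offer is extended: Mar 12, 2008 + 8 weeks = May 7, 2008.
The candidate's start date arrives: May 7, 2008 + 6 weeks = Jun 18, 2008.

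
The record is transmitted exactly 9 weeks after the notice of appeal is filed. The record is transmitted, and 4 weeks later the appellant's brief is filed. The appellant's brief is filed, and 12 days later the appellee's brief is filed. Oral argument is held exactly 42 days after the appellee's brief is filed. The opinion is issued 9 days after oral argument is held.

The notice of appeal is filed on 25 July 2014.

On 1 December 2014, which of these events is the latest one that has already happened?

The appellee's brief is filed

The notice of appeal is filed: Jul 25, 2014.
The record is transmitted: Jul 25, 2014 + 9 weeks = Sep 26, 2014.
The appellant's brief is filed: Sep 26, 2014 + 4 weeks = Oct 24, 2014.
The appellee's brief is filed: Oct 24, 2014 + 12 days = Nov 5, 2014.
Oral argument is held: Nov 5, 2014 + 42 days = Dec 17, 2014.
The opinion is issued: Dec 17, 2014 + 9 days = Dec 26, 2014.
Dec 1, 2014 falls between when the appellee's brief is filed (Nov 5, 2014) and when oral argument is held (Dec 17, 2014).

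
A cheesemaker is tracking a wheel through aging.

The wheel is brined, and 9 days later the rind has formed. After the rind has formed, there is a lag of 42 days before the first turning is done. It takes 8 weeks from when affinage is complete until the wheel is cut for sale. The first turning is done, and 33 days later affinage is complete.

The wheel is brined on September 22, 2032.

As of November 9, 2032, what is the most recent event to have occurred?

The rind has formed

The wheel is brined: Sep 22, 2032.
The rind has formed: Sep 22, 2032 + 9 days = Oct 1, 2032.
The first turning is done: Oct 1, 2032 + 42 days = Nov 12, 2032.
Affinage is complete: Nov 12, 2032 + 33 days = Dec 15, 2032.
The wheel is cut for sale: Dec 15, 2032 + 8 weeks = Feb 9, 2033.
Nov 9, 2032 falls between when the rind has formed (Oct 1, 2032) and when the first turning is done (Nov 12, 2032).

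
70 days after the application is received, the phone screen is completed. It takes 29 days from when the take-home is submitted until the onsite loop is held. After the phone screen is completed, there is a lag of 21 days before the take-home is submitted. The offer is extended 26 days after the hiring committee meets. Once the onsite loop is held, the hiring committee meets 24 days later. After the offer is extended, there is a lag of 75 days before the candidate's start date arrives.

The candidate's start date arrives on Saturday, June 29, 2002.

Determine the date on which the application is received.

Saturday, October 27, 2001

The candidate's start date arrives: Jun 29, 2002.
The offer is extended: Jun 29, 2002 − 75 days = Apr 15, 2002.
The hiring committee meets: Apr 15, 2002 − 26 days = Mar 20, 2002.
The onsite loop is held: Mar 20, 2002 − 24 days = Feb 24, 2002.
The take-home is submitted: Feb 24, 2002 − 29 days = Jan 26, 2002.
The phone screen is completed: Jan 26, 2002 − 21 days = Jan 5, 2002.
The application is received: Jan 5, 2002 − 70 days = Oct 27, 2001.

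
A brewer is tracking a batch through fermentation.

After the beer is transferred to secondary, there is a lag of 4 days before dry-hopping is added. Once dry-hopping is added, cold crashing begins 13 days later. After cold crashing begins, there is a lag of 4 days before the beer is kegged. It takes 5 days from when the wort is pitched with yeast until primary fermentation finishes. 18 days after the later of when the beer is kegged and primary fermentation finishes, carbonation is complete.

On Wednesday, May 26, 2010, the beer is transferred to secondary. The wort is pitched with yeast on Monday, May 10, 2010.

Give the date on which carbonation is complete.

Sunday, July 4, 2010

The beer is transferred to secondary: May 26, 2010.
Dry-hopping is added: May 26, 2010 + 4 days = May 30, 2010.
Cold crashing begins: May 30, 2010 + 13 days = Jun 12, 2010.
The beer is kegged: Jun 12, 2010 + 4 days = Jun 16, 2010.
The wort is pitched with yeast: May 10, 2010.
Primary fermentation finishes: May 10, 2010 + 5 days = May 15, 2010.
Both prerequisites met — the beer is kegged (Jun 16, 2010), primary fermentation finishes (May 15, 2010); the later is Jun 16, 2010.
Carbonation is complete: Jun 16, 2010 + 18 days = Jul 4, 2010.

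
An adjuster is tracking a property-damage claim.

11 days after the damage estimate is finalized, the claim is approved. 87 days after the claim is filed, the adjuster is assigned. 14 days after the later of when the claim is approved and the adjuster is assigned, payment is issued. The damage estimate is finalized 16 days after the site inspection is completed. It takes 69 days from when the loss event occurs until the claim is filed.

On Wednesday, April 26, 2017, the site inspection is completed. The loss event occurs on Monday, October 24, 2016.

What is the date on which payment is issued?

Tuesday, June 6, 2017

The site inspection is completed: Apr 26, 2017.
The damage estimate is finalized: Apr 26, 2017 + 16 days = May 12, 2017.
The claim is approved: May 12, 2017 + 11 days = May 23, 2017.
The loss event occurs: Oct 24, 2016.
The claim is filed: Oct 24, 2016 + 69 days = Jan 1, 2017.
The adjuster is assigned: Jan 1, 2017 + 87 days = Mar 29, 2017.
Both prerequisites met — the claim is approved (May 23, 2017), the adjuster is assigned (Mar 29, 2017); the later is May 23, 2017.
Payment is issued: May 23, 2017 + 14 days = Jun 6, 2017.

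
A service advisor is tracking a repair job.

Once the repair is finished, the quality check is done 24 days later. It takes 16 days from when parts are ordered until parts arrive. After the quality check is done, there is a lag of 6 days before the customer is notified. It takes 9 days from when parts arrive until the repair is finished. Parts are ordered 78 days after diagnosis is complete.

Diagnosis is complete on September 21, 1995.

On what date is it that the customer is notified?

February 1, 1996

Diagnosis is complete: Sep 21, 1995.
Parts are ordered: Sep 21, 1995 + 78 days = Dec 8, 1995.
Parts arrive: Dec 8, 1995 + 16 days = Dec 24, 1995.
The repair is finished: Dec 24, 1995 + 9 days = Jan 2, 1996.
The quality check is done: Jan 2, 1996 + 24 days = Jan 26, 1996.
The customer is notified: Jan 26, 1996 + 6 days = Feb 1, 1996.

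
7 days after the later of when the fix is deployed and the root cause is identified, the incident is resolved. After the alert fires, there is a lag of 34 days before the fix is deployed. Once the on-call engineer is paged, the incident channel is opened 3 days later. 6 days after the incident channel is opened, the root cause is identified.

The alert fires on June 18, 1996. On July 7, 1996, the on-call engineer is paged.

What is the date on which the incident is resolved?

The alert fires: Jun 18, 1996.
The fix is deployed: Jun 18, 1996 + 34 days = Jul 22, 1996.
The on-call engineer is paged: Jul 7, 1996.
The incident channel is opened: Jul 7, 1996 + 3 days = Jul 10, 1996.
The root cause is identified: Jul 10, 1996 + 6 days = Jul 16, 1996.
Both prerequisites met — the fix is deployed (Jul 22, 1996), the root cause is identified (Jul 16, 1996); the later is Jul 22, 1996.
The incident is resolved: Jul 22, 1996 + 7 days = Jul 29, 1996.

July 29, 1996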